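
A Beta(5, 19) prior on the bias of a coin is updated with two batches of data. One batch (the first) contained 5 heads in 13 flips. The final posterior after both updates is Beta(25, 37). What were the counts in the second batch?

Because Beta–binomial updating is additive in the counts, the combined data contributed (α_post−α_prior, β_post−β_prior) successes and failures.
Total across both batches: 25−5=20 heads, 37−19=18 tails.
Subtract the first batch: 20−5=15 heads and 18−8=10 tails.

15 heads and 10 tails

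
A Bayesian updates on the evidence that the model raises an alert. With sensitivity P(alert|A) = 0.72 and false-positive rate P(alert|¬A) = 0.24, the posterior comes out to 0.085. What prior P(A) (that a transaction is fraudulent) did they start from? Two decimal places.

Bayes' rule in odds form gives O(A|E) = O(A)·[P(E|A)/P(E|¬A)], hence O(A) = O(A|E)/LR.
Posterior odds = 0.085/(1−0.085) = 0.0929. LR = 0.72/0.24 = 3.0000.
Prior odds = 0.0929/3.0000 = 0.0310, so P(A) = 0.0310/(1+0.0310) ≈ 0.03.

P(A) = 0.03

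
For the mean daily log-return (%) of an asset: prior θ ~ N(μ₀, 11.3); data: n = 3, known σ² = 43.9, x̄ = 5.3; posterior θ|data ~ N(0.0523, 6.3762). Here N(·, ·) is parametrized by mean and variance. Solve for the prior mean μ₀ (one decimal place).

The posterior mean is a precision-weighted average: μ_n = (τ₀μ₀ + τ_data·x̄)/(τ₀+τ_data), with τ₀=1/σ₀² and τ_data=n/σ².
Here τ₀ = 1/11.3 = 0.088496 and τ_data = 3/43.9 = 0.068337, so τ_n = 0.156833.
Rearranging for μ₀: μ₀ = (μ_n·τ_n − τ_data·x̄)/τ₀ = (0.0523·0.156833 − 0.068337·5.3) / 0.088496 = -0.353984/0.088496 ≈ -4.0.

μ₀ = -4.0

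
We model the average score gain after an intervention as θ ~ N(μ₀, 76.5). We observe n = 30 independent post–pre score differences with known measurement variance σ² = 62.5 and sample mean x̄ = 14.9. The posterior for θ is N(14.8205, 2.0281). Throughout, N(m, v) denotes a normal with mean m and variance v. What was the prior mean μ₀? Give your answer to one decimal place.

With known observation variance, the Normal–Normal posterior has precision τ_n = τ₀ + n/σ² and mean μ_n = (τ₀μ₀ + (n/σ²)x̄)/τ_n.
Here τ₀ = 1/76.5 = 0.013072 and τ_data = 30/62.5 = 0.480000, so τ_n = 0.493072.
Rearranging for μ₀: μ₀ = (μ_n·τ_n − τ_data·x̄)/τ₀ = (14.8205·0.493072 − 0.480000·14.9) / 0.013072 = 0.155574/0.013072 ≈ 11.9.

μ₀ = 11.9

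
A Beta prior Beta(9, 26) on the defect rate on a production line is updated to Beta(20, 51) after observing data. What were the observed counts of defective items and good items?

11 defective items and 25 good items

A Beta(a, b) prior with s successes and f failures in binomial data gives a Beta(a+s, b+f) posterior.
Match parameters: s=20−9=11, f=51−26=25.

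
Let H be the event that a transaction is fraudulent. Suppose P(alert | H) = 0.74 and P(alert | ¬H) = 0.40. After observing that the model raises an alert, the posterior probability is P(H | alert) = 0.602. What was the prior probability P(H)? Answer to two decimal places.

In odds form, posterior odds = prior odds × likelihood ratio, so prior odds = posterior odds ÷ LR.
Posterior odds = 0.602/(1−0.602) = 1.5126. LR = 0.74/0.40 = 1.8500.
Prior odds = 1.5126/1.8500 = 0.8176, so P(H) = 0.8176/(1+0.8176) ≈ 0.45.

P(H) = 0.45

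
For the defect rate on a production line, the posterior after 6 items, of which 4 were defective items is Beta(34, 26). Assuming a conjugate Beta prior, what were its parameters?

Under Beta–binomial conjugacy the posterior parameters are (α+s, β+f).
Subtract the data counts: 34−4=30, 26−2=24.

Beta(30, 24)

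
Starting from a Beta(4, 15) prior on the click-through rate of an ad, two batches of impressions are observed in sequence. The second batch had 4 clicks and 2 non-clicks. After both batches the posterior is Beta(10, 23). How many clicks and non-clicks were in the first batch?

Sequential conjugate updates are equivalent to a single update on the pooled data, so total successes = posterior α − prior α and total failures = posterior β − prior β.
Total across both batches: 10−4=6 clicks, 23−15=8 non-clicks.
Subtract the second batch: 6−4=2 clicks and 8−2=6 non-clicks.

2 clicks and 6 non-clicks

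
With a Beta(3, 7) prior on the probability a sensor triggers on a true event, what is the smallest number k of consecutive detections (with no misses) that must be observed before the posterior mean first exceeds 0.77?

After k detections and 0 misses the posterior is Beta(3+k, 7), with mean (3+k)/(3+7+k).
Set (3+k)/(10+k) > 0.77 and solve: k > (0.77·10 − 3)/(1 − 0.77) = 20.435.
The smallest integer exceeding 20.435 is 21, and checking k=21: (24)/(31) = 0.7742 > 0.77.

k = 21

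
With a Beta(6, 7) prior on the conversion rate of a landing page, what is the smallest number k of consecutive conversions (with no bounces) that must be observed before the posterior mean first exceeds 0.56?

k = 3

After k conversions and 0 bounces the posterior is Beta(6+k, 7), with mean (6+k)/(6+7+k).
Set (6+k)/(13+k) > 0.56 and solve: k > (0.56·13 − 6)/(1 − 0.56) = 2.909.
The smallest integer exceeding 2.909 is 3.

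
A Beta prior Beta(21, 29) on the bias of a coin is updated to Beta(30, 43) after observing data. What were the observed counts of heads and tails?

9 heads and 14 tails

Beta is conjugate to the binomial likelihood: posterior = Beta(α+s, β+f).
Match parameters: s=30−21=9, f=43−29=14.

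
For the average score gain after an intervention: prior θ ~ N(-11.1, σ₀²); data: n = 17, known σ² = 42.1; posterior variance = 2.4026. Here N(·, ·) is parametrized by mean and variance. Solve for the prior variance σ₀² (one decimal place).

σ₀² = 80.5

Posterior precision equals prior precision plus data precision: 1/σ_n² = 1/σ₀² + n/σ².
So 1/σ₀² = 1/2.4026 − 17/42.1 = 0.416216 − 0.403800 = 0.012416.
Hence σ₀² = 1/0.012416 ≈ 80.5.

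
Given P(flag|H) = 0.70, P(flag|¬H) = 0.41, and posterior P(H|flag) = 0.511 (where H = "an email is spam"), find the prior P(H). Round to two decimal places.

P(H) = 0.38

In odds form, posterior odds = prior odds × likelihood ratio, so prior odds = posterior odds ÷ LR.
Posterior odds = 0.511/(1−0.511) = 1.0450. LR = 0.70/0.41 = 1.7073.
Prior odds = 1.0450/1.7073 = 0.6121, so P(H) = 0.6121/(1+0.6121) ≈ 0.38.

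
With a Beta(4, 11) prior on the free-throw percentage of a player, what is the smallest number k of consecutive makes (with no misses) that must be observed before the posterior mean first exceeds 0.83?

After k makes and 0 misses the posterior is Beta(4+k, 11), with mean (4+k)/(4+11+k).
Set (4+k)/(15+k) > 0.83 and solve: k > (0.83·15 − 4)/(1 − 0.83) = 49.706.
The smallest integer exceeding 49.706 is 50, and checking k=50: (54)/(65) = 0.8308 > 0.83.

k = 50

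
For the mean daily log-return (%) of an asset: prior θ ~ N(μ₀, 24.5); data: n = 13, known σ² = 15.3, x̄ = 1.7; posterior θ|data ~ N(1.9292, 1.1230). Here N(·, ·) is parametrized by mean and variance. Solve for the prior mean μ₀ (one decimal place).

The posterior mean is a precision-weighted average: μ_n = (τ₀μ₀ + τ_data·x̄)/(τ₀+τ_data), with τ₀=1/σ₀² and τ_data=n/σ².
Here τ₀ = 1/24.5 = 0.040816 and τ_data = 13/15.3 = 0.849673, so τ_n = 0.890489.
Rearranging for μ₀: μ₀ = (μ_n·τ_n − τ_data·x̄)/τ₀ = (1.9292·0.890489 − 0.849673·1.7) / 0.040816 = 0.273487/0.040816 ≈ 6.7.

μ₀ = 6.7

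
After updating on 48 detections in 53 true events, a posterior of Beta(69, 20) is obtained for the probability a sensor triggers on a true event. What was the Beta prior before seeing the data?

Beta(21, 15)

Under Beta–binomial conjugacy the posterior parameters are (α+s, β+f).
So α = 69 − 48 = 21 and β = 20 − 5 = 15.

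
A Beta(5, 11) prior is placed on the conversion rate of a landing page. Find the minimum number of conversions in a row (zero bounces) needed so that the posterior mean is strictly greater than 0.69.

After k conversions and 0 bounces the posterior is Beta(5+k, 11), with mean (5+k)/(5+11+k).
Set (5+k)/(16+k) > 0.69 and solve: k > (0.69·16 − 5)/(1 − 0.69) = 19.484.
The smallest integer exceeding 19.484 is 20, and checking k=20: (25)/(36) = 0.6944 > 0.69.

k = 20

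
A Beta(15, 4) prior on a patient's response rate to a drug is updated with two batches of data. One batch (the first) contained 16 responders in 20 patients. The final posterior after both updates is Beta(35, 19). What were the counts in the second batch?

Sequential conjugate updates are equivalent to a single update on the pooled data, so total successes = posterior α − prior α and total failures = posterior β − prior β.
Total across both batches: 35−15=20 responders, 19−4=15 non-responders.
Subtract the first batch: 20−16=4 responders and 15−4=11 non-responders.

4 responders and 11 non-responders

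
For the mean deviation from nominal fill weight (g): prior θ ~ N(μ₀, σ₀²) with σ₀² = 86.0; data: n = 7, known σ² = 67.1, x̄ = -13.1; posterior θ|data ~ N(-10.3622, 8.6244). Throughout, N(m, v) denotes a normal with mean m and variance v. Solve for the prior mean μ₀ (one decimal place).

The posterior mean is a precision-weighted average: μ_n = (τ₀μ₀ + τ_data·x̄)/(τ₀+τ_data), with τ₀=1/σ₀² and τ_data=n/σ².
Here τ₀ = 1/86.0 = 0.011628 and τ_data = 7/67.1 = 0.104322, so τ_n = 0.115950.
Rearranging for μ₀: μ₀ = (μ_n·τ_n − τ_data·x̄)/τ₀ = (-10.3622·0.115950 − 0.104322·-13.1) / 0.011628 = 0.165121/0.011628 ≈ 14.2.

μ₀ = 14.2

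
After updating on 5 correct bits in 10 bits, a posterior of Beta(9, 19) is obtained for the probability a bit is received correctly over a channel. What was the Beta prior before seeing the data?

Under Beta–binomial conjugacy the posterior parameters are (a+s, b+f).
So a = 9 − 5 = 4 and b = 19 − 5 = 14.

Beta(4, 14)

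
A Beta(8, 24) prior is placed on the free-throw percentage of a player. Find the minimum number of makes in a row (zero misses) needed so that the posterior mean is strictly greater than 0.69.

After k makes and 0 misses the posterior is Beta(8+k, 24), with mean (8+k)/(8+24+k).
Set (8+k)/(32+k) > 0.69 and solve: k > (0.69·32 − 8)/(1 − 0.69) = 45.419.
The smallest integer exceeding 45.419 is 46.

k = 46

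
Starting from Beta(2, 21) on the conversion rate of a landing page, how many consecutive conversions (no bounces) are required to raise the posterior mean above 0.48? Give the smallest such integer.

After k conversions and 0 bounces the posterior is Beta(2+k, 21), with mean (2+k)/(2+21+k).
Set (2+k)/(23+k) > 0.48 and solve: k > (0.48·23 − 2)/(1 − 0.48) = 17.385.
The smallest integer exceeding 17.385 is 18, and checking k=18: (20)/(41) = 0.4878 > 0.48.

k = 18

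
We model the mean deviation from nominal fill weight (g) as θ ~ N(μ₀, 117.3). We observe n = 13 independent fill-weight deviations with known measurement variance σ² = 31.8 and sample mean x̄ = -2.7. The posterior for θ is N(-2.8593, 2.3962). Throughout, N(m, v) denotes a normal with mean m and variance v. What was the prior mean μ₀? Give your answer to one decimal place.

With known observation variance, the Normal–Normal posterior has precision τ_n = τ₀ + n/σ² and mean μ_n = (τ₀μ₀ + (n/σ²)x̄)/τ_n.
Here τ₀ = 1/117.3 = 0.008525 and τ_data = 13/31.8 = 0.408805, so τ_n = 0.417330.
Rearranging for μ₀: μ₀ = (μ_n·τ_n − τ_data·x̄)/τ₀ = (-2.8593·0.417330 − 0.408805·-2.7) / 0.008525 = -0.089498/0.008525 ≈ -10.5.

μ₀ = -10.5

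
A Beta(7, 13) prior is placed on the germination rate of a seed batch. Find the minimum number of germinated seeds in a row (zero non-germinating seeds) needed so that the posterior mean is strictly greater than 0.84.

k = 62

After k germinated seeds and 0 non-germinating seeds the posterior is Beta(7+k, 13), with mean (7+k)/(7+13+k).
Set (7+k)/(20+k) > 0.84 and solve: k > (0.84·20 − 7)/(1 − 0.84) = 61.250.
The smallest integer exceeding 61.250 is 62.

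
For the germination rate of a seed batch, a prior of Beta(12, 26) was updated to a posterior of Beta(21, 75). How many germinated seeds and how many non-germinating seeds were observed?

Under Beta–binomial conjugacy the posterior parameters are (a+s, b+f).
Match parameters: s=21−12=9, f=75−26=49.

9 germinated seeds and 49 non-germinating seeds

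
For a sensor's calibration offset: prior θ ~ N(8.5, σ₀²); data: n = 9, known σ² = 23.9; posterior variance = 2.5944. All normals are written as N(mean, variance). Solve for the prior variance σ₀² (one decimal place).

σ₀² = 112.7

Posterior precision equals prior precision plus data precision: 1/σ_n² = 1/σ₀² + n/σ².
So 1/σ₀² = 1/2.5944 − 9/23.9 = 0.385446 − 0.376569 = 0.008877.
Hence σ₀² = 1/0.008877 ≈ 112.7.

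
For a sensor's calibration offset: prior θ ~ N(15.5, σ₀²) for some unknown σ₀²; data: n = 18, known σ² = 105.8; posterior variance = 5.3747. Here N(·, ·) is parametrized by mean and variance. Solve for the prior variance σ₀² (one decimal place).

Posterior precision equals prior precision plus data precision: 1/σ_n² = 1/σ₀² + n/σ².
So 1/σ₀² = 1/5.3747 − 18/105.8 = 0.186057 − 0.170132 = 0.015925.
Hence σ₀² = 1/0.015925 ≈ 62.8.

σ₀² = 62.8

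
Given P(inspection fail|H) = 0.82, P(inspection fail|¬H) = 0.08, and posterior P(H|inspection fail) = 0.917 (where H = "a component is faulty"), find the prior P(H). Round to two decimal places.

Bayes' rule in odds form gives O(H|E) = O(H)·[P(E|H)/P(E|¬H)], hence O(H) = O(H|E)/LR.
Posterior odds = 0.917/(1−0.917) = 11.0482. LR = 0.82/0.08 = 10.2500.
Prior odds = 11.0482/10.2500 = 1.0779, so P(H) = 1.0779/(1+1.0779) ≈ 0.52.

P(H) = 0.52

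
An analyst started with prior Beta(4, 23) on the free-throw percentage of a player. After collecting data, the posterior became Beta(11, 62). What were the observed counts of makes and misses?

7 makes and 39 misses

Beta is conjugate to the binomial likelihood: posterior = Beta(a+s, b+f).
Match parameters: s=11−4=7, f=62−23=39.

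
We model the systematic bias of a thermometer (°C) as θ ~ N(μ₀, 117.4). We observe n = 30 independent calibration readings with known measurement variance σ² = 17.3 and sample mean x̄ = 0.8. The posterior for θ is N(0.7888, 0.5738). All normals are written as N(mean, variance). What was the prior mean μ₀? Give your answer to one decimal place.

With known observation variance, the Normal–Normal posterior has precision τ_n = τ₀ + n/σ² and mean μ_n = (τ₀μ₀ + (n/σ²)x̄)/τ_n.
Here τ₀ = 1/117.4 = 0.008518 and τ_data = 30/17.3 = 1.734104, so τ_n = 1.742622.
Rearranging for μ₀: μ₀ = (μ_n·τ_n − τ_data·x̄)/τ₀ = (0.7888·1.742622 − 1.734104·0.8) / 0.008518 = -0.012703/0.008518 ≈ -1.5.

μ₀ = -1.5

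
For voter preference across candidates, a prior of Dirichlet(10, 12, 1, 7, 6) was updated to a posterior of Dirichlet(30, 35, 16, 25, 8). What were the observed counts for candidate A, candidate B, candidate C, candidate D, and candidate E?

For a Dirichlet(α) prior with multinomial counts c, the posterior is Dirichlet(α + c) componentwise.
Counts are posterior − prior componentwise: 30−10=20, 35−12=23, 16−1=15, 25−7=18, 8−6=2.

counts (20, 23, 15, 18, 2)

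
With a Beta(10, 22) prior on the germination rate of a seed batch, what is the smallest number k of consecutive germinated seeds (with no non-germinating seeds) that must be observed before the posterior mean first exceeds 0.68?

k = 37

After k germinated seeds and 0 non-germinating seeds the posterior is Beta(10+k, 22), with mean (10+k)/(10+22+k).
Set (10+k)/(32+k) > 0.68 and solve: k > (0.68·32 − 10)/(1 − 0.68) = 36.750.
The smallest integer exceeding 36.750 is 37.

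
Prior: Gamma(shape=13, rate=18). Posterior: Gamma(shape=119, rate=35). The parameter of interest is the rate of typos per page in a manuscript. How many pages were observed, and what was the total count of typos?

Gamma–Poisson conjugacy: posterior shape = α + Σxᵢ, posterior rate = β + n.
Matching: Σxᵢ = 119 − 13 = 106 and n = 35 − 18 = 17.

n = 17 pages with total 106 typos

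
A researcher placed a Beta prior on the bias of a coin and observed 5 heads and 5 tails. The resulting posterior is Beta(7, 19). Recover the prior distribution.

Under Beta–binomial conjugacy the posterior parameters are (a+s, b+f).
So a = 7 − 5 = 2 and b = 19 − 5 = 14.

Beta(2, 14)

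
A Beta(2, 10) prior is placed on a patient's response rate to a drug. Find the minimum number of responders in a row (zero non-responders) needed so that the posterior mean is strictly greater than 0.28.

After k responders and 0 non-responders the posterior is Beta(2+k, 10), with mean (2+k)/(2+10+k).
Set (2+k)/(12+k) > 0.28 and solve: k > (0.28·12 − 2)/(1 − 0.28) = 1.889.
The smallest integer exceeding 1.889 is 2, and checking k=2: (4)/(14) = 0.2857 > 0.28.

k = 2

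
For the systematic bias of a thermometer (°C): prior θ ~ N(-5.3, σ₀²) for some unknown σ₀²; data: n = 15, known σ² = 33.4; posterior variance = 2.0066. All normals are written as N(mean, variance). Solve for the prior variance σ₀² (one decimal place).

σ₀² = 20.3

Posterior precision equals prior precision plus data precision: 1/σ_n² = 1/σ₀² + n/σ².
So 1/σ₀² = 1/2.0066 − 15/33.4 = 0.498355 − 0.449102 = 0.049253.
Hence σ₀² = 1/0.049253 ≈ 20.3.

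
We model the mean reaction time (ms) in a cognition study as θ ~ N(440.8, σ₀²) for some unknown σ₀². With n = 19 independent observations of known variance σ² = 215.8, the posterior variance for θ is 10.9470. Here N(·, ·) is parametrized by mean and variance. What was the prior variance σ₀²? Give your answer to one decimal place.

σ₀² = 302.6

For the Normal–Normal model with known σ², precisions add: τ_n = τ₀ + n/σ².
So 1/σ₀² = 1/10.9470 − 19/215.8 = 0.091349 − 0.088044 = 0.003305.
Hence σ₀² = 1/0.003305 ≈ 302.6.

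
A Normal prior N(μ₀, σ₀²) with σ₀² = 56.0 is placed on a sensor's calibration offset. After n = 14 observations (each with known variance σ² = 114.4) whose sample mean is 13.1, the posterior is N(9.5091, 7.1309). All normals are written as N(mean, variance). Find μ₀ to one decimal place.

μ₀ = -15.1

The posterior mean is a precision-weighted average: μ_n = (τ₀μ₀ + τ_data·x̄)/(τ₀+τ_data), with τ₀=1/σ₀² and τ_data=n/σ².
Here τ₀ = 1/56.0 = 0.017857 and τ_data = 14/114.4 = 0.122378, so τ_n = 0.140235.
Rearranging for μ₀: μ₀ = (μ_n·τ_n − τ_data·x̄)/τ₀ = (9.5091·0.140235 − 0.122378·13.1) / 0.017857 = -0.269643/0.017857 ≈ -15.1.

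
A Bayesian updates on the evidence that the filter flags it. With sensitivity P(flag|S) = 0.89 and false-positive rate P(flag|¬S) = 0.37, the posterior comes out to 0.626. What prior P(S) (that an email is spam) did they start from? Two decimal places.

Bayes' rule in odds form gives O(S|E) = O(S)·[P(E|S)/P(E|¬S)], hence O(S) = O(S|E)/LR.
Posterior odds = 0.626/(1−0.626) = 1.6738. LR = 0.89/0.37 = 2.4054.
Prior odds = 1.6738/2.4054 = 0.6959, so P(S) = 0.6959/(1+0.6959) ≈ 0.41.

P(S) = 0.41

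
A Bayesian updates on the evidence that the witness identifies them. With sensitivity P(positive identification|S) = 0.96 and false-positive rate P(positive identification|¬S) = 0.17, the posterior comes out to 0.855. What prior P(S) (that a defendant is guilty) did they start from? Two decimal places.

In odds form, posterior odds = prior odds × likelihood ratio, so prior odds = posterior odds ÷ LR.
Posterior odds = 0.855/(1−0.855) = 5.8966. LR = 0.96/0.17 = 5.6471.
Prior odds = 5.8966/5.6471 = 1.0442, so P(S) = 1.0442/(1+1.0442) ≈ 0.51.

P(S) = 0.51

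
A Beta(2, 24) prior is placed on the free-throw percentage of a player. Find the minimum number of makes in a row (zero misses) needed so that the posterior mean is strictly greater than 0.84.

k = 125

After k makes and 0 misses the posterior is Beta(2+k, 24), with mean (2+k)/(2+24+k).
Set (2+k)/(26+k) > 0.84 and solve: k > (0.84·26 − 2)/(1 − 0.84) = 124.000.
The smallest integer exceeding 124.000 is 125, and checking k=125: (127)/(151) = 0.8411 > 0.84.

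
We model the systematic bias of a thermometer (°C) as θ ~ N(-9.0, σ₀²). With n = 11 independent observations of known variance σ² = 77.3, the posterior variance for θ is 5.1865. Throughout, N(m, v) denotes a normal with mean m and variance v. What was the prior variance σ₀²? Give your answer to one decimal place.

For the Normal–Normal model with known σ², precisions add: τ_n = τ₀ + n/σ².
So 1/σ₀² = 1/5.1865 − 11/77.3 = 0.192808 − 0.142303 = 0.050505.
Hence σ₀² = 1/0.050505 ≈ 19.8.

σ₀² = 19.8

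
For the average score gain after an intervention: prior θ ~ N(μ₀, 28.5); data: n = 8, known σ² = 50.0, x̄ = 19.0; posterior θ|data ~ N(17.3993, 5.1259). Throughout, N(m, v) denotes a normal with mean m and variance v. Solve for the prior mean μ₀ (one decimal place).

μ₀ = 10.1

With known observation variance, the Normal–Normal posterior has precision τ_n = τ₀ + n/σ² and mean μ_n = (τ₀μ₀ + (n/σ²)x̄)/τ_n.
Here τ₀ = 1/28.5 = 0.035088 and τ_data = 8/50.0 = 0.160000, so τ_n = 0.195088.
Rearranging for μ₀: μ₀ = (μ_n·τ_n − τ_data·x̄)/τ₀ = (17.3993·0.195088 − 0.160000·19.0) / 0.035088 = 0.354395/0.035088 ≈ 10.1.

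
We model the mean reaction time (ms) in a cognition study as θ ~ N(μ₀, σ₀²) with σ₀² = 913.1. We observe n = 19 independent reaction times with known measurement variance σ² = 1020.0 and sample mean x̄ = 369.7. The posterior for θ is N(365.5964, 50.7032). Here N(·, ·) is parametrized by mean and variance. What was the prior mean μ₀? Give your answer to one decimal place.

The posterior mean is a precision-weighted average: μ_n = (τ₀μ₀ + τ_data·x̄)/(τ₀+τ_data), with τ₀=1/σ₀² and τ_data=n/σ².
Here τ₀ = 1/913.1 = 0.001095 and τ_data = 19/1020.0 = 0.018627, so τ_n = 0.019722.
Rearranging for μ₀: μ₀ = (μ_n·τ_n − τ_data·x̄)/τ₀ = (365.5964·0.019722 − 0.018627·369.7) / 0.001095 = 0.323890/0.001095 ≈ 295.8.

μ₀ = 295.8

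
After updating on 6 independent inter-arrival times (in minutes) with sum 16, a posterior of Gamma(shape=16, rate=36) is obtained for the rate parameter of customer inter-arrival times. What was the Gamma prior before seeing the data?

Gamma(shape=10, rate=20)

Gamma–exponential conjugacy: posterior shape = α + n, posterior rate = β + Σtᵢ.
So α = 16 − 6 = 10 and β = 36 − 16 = 20.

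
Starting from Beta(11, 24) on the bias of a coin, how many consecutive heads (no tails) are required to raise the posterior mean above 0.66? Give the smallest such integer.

k = 36

After k heads and 0 tails the posterior is Beta(11+k, 24), with mean (11+k)/(11+24+k).
Set (11+k)/(35+k) > 0.66 and solve: k > (0.66·35 − 11)/(1 − 0.66) = 35.588.
The smallest integer exceeding 35.588 is 36, and checking k=36: (47)/(71) = 0.6620 > 0.66.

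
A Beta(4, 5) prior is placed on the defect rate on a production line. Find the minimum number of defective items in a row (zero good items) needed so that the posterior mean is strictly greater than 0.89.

k = 37

After k defective items and 0 good items the posterior is Beta(4+k, 5), with mean (4+k)/(4+5+k).
Set (4+k)/(9+k) > 0.89 and solve: k > (0.89·9 − 4)/(1 − 0.89) = 36.455.
The smallest integer exceeding 36.455 is 37.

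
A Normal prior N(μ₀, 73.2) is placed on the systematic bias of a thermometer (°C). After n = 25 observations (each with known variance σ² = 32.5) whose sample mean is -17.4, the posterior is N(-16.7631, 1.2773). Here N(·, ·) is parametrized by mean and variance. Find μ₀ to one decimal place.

With known observation variance, the Normal–Normal posterior has precision τ_n = τ₀ + n/σ² and mean μ_n = (τ₀μ₀ + (n/σ²)x̄)/τ_n.
Here τ₀ = 1/73.2 = 0.013661 and τ_data = 25/32.5 = 0.769231, so τ_n = 0.782892.
Rearranging for μ₀: μ₀ = (μ_n·τ_n − τ_data·x̄)/τ₀ = (-16.7631·0.782892 − 0.769231·-17.4) / 0.013661 = 0.260923/0.013661 ≈ 19.1.

μ₀ = 19.1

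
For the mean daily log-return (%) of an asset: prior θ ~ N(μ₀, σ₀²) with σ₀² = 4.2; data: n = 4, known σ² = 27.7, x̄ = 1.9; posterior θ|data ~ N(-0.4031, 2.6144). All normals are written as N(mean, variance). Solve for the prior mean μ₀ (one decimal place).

μ₀ = -1.8

With known observation variance, the Normal–Normal posterior has precision τ_n = τ₀ + n/σ² and mean μ_n = (τ₀μ₀ + (n/σ²)x̄)/τ_n.
Here τ₀ = 1/4.2 = 0.238095 and τ_data = 4/27.7 = 0.144404, so τ_n = 0.382499.
Rearranging for μ₀: μ₀ = (μ_n·τ_n − τ_data·x̄)/τ₀ = (-0.4031·0.382499 − 0.144404·1.9) / 0.238095 = -0.428553/0.238095 ≈ -1.8.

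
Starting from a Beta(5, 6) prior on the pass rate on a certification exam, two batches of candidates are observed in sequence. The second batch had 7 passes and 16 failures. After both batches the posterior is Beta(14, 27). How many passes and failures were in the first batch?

2 passes and 5 failures

Sequential conjugate updates are equivalent to a single update on the pooled data, so total successes = posterior α − prior α and total failures = posterior β − prior β.
Total across both batches: 14−5=9 passes, 27−6=21 failures.
Subtract the second batch: 9−7=2 passes and 21−16=5 failures.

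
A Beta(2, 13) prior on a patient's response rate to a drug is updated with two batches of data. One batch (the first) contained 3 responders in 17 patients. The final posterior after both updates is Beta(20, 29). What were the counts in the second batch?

Sequential conjugate updates are equivalent to a single update on the pooled data, so total successes = posterior α − prior α and total failures = posterior β − prior β.
Total across both batches: 20−2=18 responders, 29−13=16 non-responders.
Subtract the first batch: 18−3=15 responders and 16−14=2 non-responders.

15 responders and 2 non-responders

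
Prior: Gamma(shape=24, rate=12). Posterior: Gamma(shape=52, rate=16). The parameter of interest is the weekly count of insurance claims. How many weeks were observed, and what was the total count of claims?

Gamma–Poisson conjugacy: posterior shape = α + Σxᵢ, posterior rate = β + n.
Matching: Σxᵢ = 52 − 24 = 28 and n = 16 − 12 = 4.

n = 4 weeks with total 28 claims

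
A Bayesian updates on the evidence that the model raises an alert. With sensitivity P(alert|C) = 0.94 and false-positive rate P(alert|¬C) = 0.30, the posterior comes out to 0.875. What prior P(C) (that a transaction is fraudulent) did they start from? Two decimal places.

P(C) = 0.69

Bayes' rule in odds form gives O(C|E) = O(C)·[P(E|C)/P(E|¬C)], hence O(C) = O(C|E)/LR.
Posterior odds = 0.875/(1−0.875) = 7.0000. LR = 0.94/0.30 = 3.1333.
Prior odds = 7.0000/3.1333 = 2.2341, so P(C) = 2.2341/(1+2.2341) ≈ 0.69.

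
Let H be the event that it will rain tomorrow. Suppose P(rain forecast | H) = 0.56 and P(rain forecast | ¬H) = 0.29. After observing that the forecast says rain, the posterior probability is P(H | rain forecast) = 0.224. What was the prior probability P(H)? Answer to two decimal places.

P(H) = 0.13

In odds form, posterior odds = prior odds × likelihood ratio, so prior odds = posterior odds ÷ LR.
Posterior odds = 0.224/(1−0.224) = 0.2887. LR = 0.56/0.29 = 1.9310.
Prior odds = 0.2887/1.9310 = 0.1495, so P(H) = 0.1495/(1+0.1495) ≈ 0.13.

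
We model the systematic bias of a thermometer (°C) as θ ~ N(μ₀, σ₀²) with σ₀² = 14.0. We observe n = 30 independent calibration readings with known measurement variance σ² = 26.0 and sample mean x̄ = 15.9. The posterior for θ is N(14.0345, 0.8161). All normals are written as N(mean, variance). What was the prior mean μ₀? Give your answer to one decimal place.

μ₀ = -16.1

With known observation variance, the Normal–Normal posterior has precision τ_n = τ₀ + n/σ² and mean μ_n = (τ₀μ₀ + (n/σ²)x̄)/τ_n.
Here τ₀ = 1/14.0 = 0.071429 and τ_data = 30/26.0 = 1.153846, so τ_n = 1.225275.
Rearranging for μ₀: μ₀ = (μ_n·τ_n − τ_data·x̄)/τ₀ = (14.0345·1.225275 − 1.153846·15.9) / 0.071429 = -1.150029/0.071429 ≈ -16.1.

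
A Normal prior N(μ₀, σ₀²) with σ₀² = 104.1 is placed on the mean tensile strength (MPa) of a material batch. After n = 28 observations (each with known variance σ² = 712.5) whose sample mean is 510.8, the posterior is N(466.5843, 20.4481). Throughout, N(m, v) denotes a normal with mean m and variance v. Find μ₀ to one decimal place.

μ₀ = 285.7

With known observation variance, the Normal–Normal posterior has precision τ_n = τ₀ + n/σ² and mean μ_n = (τ₀μ₀ + (n/σ²)x̄)/τ_n.
Here τ₀ = 1/104.1 = 0.009606 and τ_data = 28/712.5 = 0.039298, so τ_n = 0.048904.
Rearranging for μ₀: μ₀ = (μ_n·τ_n − τ_data·x̄)/τ₀ = (466.5843·0.048904 − 0.039298·510.8) / 0.009606 = 2.744420/0.009606 ≈ 285.7.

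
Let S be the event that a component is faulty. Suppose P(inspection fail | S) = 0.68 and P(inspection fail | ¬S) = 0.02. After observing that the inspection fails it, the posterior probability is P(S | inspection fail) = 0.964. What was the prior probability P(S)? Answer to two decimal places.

P(S) = 0.44

Bayes' rule in odds form gives O(S|E) = O(S)·[P(E|S)/P(E|¬S)], hence O(S) = O(S|E)/LR.
Posterior odds = 0.964/(1−0.964) = 26.7778. LR = 0.68/0.02 = 34.0000.
Prior odds = 26.7778/34.0000 = 0.7876, so P(S) = 0.7876/(1+0.7876) ≈ 0.44.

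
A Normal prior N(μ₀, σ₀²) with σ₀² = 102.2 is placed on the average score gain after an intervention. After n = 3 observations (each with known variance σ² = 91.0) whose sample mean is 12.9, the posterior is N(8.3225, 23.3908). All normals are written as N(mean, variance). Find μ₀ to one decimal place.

With known observation variance, the Normal–Normal posterior has precision τ_n = τ₀ + n/σ² and mean μ_n = (τ₀μ₀ + (n/σ²)x̄)/τ_n.
Here τ₀ = 1/102.2 = 0.009785 and τ_data = 3/91.0 = 0.032967, so τ_n = 0.042752.
Rearranging for μ₀: μ₀ = (μ_n·τ_n − τ_data·x̄)/τ₀ = (8.3225·0.042752 − 0.032967·12.9) / 0.009785 = -0.069471/0.009785 ≈ -7.1.

μ₀ = -7.1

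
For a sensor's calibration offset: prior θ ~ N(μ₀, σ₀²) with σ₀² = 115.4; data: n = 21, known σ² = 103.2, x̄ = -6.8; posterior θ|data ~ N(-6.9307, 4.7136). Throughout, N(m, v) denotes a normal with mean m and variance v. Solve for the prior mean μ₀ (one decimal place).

The posterior mean is a precision-weighted average: μ_n = (τ₀μ₀ + τ_data·x̄)/(τ₀+τ_data), with τ₀=1/σ₀² and τ_data=n/σ².
Here τ₀ = 1/115.4 = 0.008666 and τ_data = 21/103.2 = 0.203488, so τ_n = 0.212154.
Rearranging for μ₀: μ₀ = (μ_n·τ_n − τ_data·x̄)/τ₀ = (-6.9307·0.212154 − 0.203488·-6.8) / 0.008666 = -0.086657/0.008666 ≈ -10.0.

μ₀ = -10.0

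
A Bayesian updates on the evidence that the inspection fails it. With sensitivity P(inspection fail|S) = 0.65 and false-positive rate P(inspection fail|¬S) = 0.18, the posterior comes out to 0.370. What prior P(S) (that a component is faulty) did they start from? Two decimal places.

In odds form, posterior odds = prior odds × likelihood ratio, so prior odds = posterior odds ÷ LR.
Posterior odds = 0.370/(1−0.370) = 0.5873. LR = 0.65/0.18 = 3.6111.
Prior odds = 0.5873/3.6111 = 0.1626, so P(S) = 0.1626/(1+0.1626) ≈ 0.14.

P(S) = 0.14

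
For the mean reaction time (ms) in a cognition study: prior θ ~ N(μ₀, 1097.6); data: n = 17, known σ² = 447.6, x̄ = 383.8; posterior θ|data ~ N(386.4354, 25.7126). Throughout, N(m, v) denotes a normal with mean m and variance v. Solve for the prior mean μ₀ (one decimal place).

μ₀ = 496.3

With known observation variance, the Normal–Normal posterior has precision τ_n = τ₀ + n/σ² and mean μ_n = (τ₀μ₀ + (n/σ²)x̄)/τ_n.
Here τ₀ = 1/1097.6 = 0.000911 and τ_data = 17/447.6 = 0.037980, so τ_n = 0.038891.
Rearranging for μ₀: μ₀ = (μ_n·τ_n − τ_data·x̄)/τ₀ = (386.4354·0.038891 − 0.037980·383.8) / 0.000911 = 0.452135/0.000911 ≈ 496.3.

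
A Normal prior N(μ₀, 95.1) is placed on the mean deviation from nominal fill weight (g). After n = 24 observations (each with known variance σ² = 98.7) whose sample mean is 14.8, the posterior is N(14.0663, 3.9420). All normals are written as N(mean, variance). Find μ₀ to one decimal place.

μ₀ = -2.9

With known observation variance, the Normal–Normal posterior has precision τ_n = τ₀ + n/σ² and mean μ_n = (τ₀μ₀ + (n/σ²)x̄)/τ_n.
Here τ₀ = 1/95.1 = 0.010515 and τ_data = 24/98.7 = 0.243161, so τ_n = 0.253676.
Rearranging for μ₀: μ₀ = (μ_n·τ_n − τ_data·x̄)/τ₀ = (14.0663·0.253676 − 0.243161·14.8) / 0.010515 = -0.030500/0.010515 ≈ -2.9.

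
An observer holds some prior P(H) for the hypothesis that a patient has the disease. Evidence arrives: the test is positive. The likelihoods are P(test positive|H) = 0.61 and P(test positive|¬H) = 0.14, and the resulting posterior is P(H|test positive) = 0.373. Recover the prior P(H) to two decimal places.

In odds form, posterior odds = prior odds × likelihood ratio, so prior odds = posterior odds ÷ LR.
Posterior odds = 0.373/(1−0.373) = 0.5949. LR = 0.61/0.14 = 4.3571.
Prior odds = 0.5949/4.3571 = 0.1365, so P(H) = 0.1365/(1+0.1365) ≈ 0.12.

P(H) = 0.12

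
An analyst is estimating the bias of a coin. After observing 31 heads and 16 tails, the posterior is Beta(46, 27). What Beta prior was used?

Beta is conjugate to the binomial likelihood: posterior = Beta(α+s, β+f).
Subtract the data counts: 46−31=15, 27−16=11.

Beta(15, 11)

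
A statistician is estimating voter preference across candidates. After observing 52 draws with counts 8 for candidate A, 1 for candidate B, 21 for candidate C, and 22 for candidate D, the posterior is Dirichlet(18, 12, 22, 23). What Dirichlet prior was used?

For a Dirichlet(α) prior with multinomial counts c, the posterior is Dirichlet(α + c) componentwise.
Subtract each count from the matching posterior parameter: 18−8=10, 12−1=11, 22−21=1, 23−22=1.

Dirichlet(10, 11, 1, 1)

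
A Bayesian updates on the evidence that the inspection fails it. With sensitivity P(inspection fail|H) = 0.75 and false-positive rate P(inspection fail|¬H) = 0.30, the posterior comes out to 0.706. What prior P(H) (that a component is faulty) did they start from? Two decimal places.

Bayes' rule in odds form gives O(H|E) = O(H)·[P(E|H)/P(E|¬H)], hence O(H) = O(H|E)/LR.
Posterior odds = 0.706/(1−0.706) = 2.4014. LR = 0.75/0.30 = 2.5000.
Prior odds = 2.4014/2.5000 = 0.9606, so P(H) = 0.9606/(1+0.9606) ≈ 0.49.

P(H) = 0.49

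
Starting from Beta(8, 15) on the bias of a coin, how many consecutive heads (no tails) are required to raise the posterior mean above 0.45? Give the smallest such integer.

After k heads and 0 tails the posterior is Beta(8+k, 15), with mean (8+k)/(8+15+k).
Set (8+k)/(23+k) > 0.45 and solve: k > (0.45·23 − 8)/(1 − 0.45) = 4.273.
The smallest integer exceeding 4.273 is 5.

k = 5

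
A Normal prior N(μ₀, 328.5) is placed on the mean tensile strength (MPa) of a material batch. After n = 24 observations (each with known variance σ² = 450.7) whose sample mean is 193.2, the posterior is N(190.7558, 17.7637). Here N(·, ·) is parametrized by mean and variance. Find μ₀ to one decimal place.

With known observation variance, the Normal–Normal posterior has precision τ_n = τ₀ + n/σ² and mean μ_n = (τ₀μ₀ + (n/σ²)x̄)/τ_n.
Here τ₀ = 1/328.5 = 0.003044 and τ_data = 24/450.7 = 0.053250, so τ_n = 0.056294.
Rearranging for μ₀: μ₀ = (μ_n·τ_n − τ_data·x̄)/τ₀ = (190.7558·0.056294 − 0.053250·193.2) / 0.003044 = 0.450507/0.003044 ≈ 148.0.

μ₀ = 148.0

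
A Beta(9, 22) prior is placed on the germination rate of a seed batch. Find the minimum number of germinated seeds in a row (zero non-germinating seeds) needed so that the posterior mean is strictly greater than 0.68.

After k germinated seeds and 0 non-germinating seeds the posterior is Beta(9+k, 22), with mean (9+k)/(9+22+k).
Set (9+k)/(31+k) > 0.68 and solve: k > (0.68·31 − 9)/(1 − 0.68) = 37.750.
The smallest integer exceeding 37.750 is 38.

k = 38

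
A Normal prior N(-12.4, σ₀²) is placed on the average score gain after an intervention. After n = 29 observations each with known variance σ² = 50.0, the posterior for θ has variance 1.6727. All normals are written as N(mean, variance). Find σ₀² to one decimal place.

σ₀² = 56.1

For the Normal–Normal model with known σ², precisions add: τ_n = τ₀ + n/σ².
So 1/σ₀² = 1/1.6727 − 29/50.0 = 0.597836 − 0.580000 = 0.017836.
Hence σ₀² = 1/0.017836 ≈ 56.1.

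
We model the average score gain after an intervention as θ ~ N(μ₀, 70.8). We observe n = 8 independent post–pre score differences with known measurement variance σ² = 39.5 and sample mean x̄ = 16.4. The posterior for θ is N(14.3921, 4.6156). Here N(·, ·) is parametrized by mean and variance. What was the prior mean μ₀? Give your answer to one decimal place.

With known observation variance, the Normal–Normal posterior has precision τ_n = τ₀ + n/σ² and mean μ_n = (τ₀μ₀ + (n/σ²)x̄)/τ_n.
Here τ₀ = 1/70.8 = 0.014124 and τ_data = 8/39.5 = 0.202532, so τ_n = 0.216656.
Rearranging for μ₀: μ₀ = (μ_n·τ_n − τ_data·x̄)/τ₀ = (14.3921·0.216656 − 0.202532·16.4) / 0.014124 = -0.203390/0.014124 ≈ -14.4.

μ₀ = -14.4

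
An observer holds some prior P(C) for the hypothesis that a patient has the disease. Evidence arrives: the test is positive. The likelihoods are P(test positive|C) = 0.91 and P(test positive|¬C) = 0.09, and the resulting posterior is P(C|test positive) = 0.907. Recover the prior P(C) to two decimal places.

Bayes' rule in odds form gives O(C|E) = O(C)·[P(E|C)/P(E|¬C)], hence O(C) = O(C|E)/LR.
Posterior odds = 0.907/(1−0.907) = 9.7527. LR = 0.91/0.09 = 10.1111.
Prior odds = 9.7527/10.1111 = 0.9646, so P(C) = 0.9646/(1+0.9646) ≈ 0.49.

P(C) = 0.49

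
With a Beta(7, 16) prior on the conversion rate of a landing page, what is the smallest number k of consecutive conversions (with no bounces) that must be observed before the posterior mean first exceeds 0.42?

After k conversions and 0 bounces the posterior is Beta(7+k, 16), with mean (7+k)/(7+16+k).
Set (7+k)/(23+k) > 0.42 and solve: k > (0.42·23 − 7)/(1 − 0.42) = 4.586.
The smallest integer exceeding 4.586 is 5.

k = 5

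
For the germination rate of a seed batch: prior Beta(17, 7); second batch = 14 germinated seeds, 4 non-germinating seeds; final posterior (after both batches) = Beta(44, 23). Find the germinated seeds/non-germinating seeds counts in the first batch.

13 germinated seeds and 12 non-germinating seeds

Sequential conjugate updates are equivalent to a single update on the pooled data, so total successes = posterior α − prior α and total failures = posterior β − prior β.
Total across both batches: 44−17=27 germinated seeds, 23−7=16 non-germinating seeds.
Subtract the second batch: 27−14=13 germinated seeds and 16−4=12 non-germinating seeds.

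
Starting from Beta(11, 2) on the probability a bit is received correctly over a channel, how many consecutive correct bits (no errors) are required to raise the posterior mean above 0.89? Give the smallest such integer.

k = 6

After k correct bits and 0 errors the posterior is Beta(11+k, 2), with mean (11+k)/(11+2+k).
Set (11+k)/(13+k) > 0.89 and solve: k > (0.89·13 − 11)/(1 − 0.89) = 5.182.
The smallest integer exceeding 5.182 is 6, and checking k=6: (17)/(19) = 0.8947 > 0.89.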